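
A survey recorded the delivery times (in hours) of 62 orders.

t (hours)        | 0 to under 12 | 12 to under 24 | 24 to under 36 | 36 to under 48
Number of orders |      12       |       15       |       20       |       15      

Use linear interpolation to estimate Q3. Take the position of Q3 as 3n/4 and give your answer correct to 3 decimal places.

Cumulative frequencies: 12, 27, 47, 62
n = 62; position = 3n/4 = 46.5.
This falls in the class 24 to under 36: L = 24, F = 27, f = 20, h = 12.
Upper quartile ≈ 24 + ((46.5 − 27) / 20) × 12 = 35.7000

35.700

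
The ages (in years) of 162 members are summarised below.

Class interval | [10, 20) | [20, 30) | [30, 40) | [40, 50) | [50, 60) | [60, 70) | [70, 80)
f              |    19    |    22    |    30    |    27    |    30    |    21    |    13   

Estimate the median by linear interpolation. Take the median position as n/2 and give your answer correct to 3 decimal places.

Cumulative frequencies: 19, 41, 71, 98, 128, 149, 162
n = 162; position = n/2 = 81.
This falls in the class [40, 50): L = 40, F = 71, f = 27, h = 10.
Median ≈ 40 + ((81 − 71) / 27) × 10 = 43.7037

43.704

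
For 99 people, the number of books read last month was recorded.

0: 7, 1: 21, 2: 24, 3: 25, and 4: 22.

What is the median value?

Cumulative frequencies: 7, 28, 52, 77, 99
n = 99, so the median is the value in position (n+1)/2 = 50.
Position 50 falls at value 2.

2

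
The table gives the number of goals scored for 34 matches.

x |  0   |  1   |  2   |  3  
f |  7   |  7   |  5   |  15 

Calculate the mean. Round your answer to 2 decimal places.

1.82

Values: 0, 1, 2, 3
Σfx = 7×0 + 7×1 + 5×2 + 15×3 = 62
n = Σf = 34
Mean = 62 / 34 = 1.8235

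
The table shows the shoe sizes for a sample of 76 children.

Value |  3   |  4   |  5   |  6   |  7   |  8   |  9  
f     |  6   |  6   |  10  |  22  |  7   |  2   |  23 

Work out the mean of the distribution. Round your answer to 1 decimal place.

Values: 3, 4, 5, 6, 7, 8, 9
Σfx = 6×3 + 6×4 + 10×5 + 22×6 + 7×7 + 2×8 + 23×9 = 496
n = Σf = 76
Mean = 496 / 76 = 6.5263

6.5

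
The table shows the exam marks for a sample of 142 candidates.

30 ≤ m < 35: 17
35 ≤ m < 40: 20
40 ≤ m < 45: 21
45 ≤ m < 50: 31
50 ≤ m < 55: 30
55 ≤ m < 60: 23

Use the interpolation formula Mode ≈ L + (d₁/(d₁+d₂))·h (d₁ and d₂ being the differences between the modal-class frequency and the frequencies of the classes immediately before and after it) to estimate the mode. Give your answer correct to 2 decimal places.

Modal class: 45 ≤ m < 50 (highest frequency 31).
d₁ = 31 − 21 = 10, d₂ = 31 − 30 = 1
Mode ≈ 45 + (10/(10+1)) × 5 = 45 + 4.5455 = 49.5455

49.55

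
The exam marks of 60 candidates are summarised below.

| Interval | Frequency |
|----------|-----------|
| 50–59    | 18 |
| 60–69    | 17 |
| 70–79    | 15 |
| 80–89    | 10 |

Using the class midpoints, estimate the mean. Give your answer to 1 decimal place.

Midpoints: 54.5, 64.5, 74.5, 84.5
Σfm = 18×54.5 + 17×64.5 + 15×74.5 + 10×84.5 = 4040
n = Σf = 60
Mean = 4040 / 60 = 67.3333

67.3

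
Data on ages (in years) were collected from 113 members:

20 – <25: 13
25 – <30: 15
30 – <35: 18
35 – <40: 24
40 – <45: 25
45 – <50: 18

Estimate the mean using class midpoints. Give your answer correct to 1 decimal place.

Midpoints: 22.5, 27.5, 32.5, 37.5, 42.5, 47.5
Σfm = 13×22.5 + 15×27.5 + 18×32.5 + 24×37.5 + 25×42.5 + 18×47.5 = 4107.5
n = Σf = 113
Mean = 4107.5 / 113 = 36.3496

36.3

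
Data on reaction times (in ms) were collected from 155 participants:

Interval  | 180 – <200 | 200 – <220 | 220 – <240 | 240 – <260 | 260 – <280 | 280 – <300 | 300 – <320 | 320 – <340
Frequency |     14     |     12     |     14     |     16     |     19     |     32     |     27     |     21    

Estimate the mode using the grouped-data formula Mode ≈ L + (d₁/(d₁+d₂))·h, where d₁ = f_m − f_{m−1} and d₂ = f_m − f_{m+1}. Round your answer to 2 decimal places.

294.44

Modal class: 280 – <300 (highest frequency 32).
d₁ = 32 − 19 = 13, d₂ = 32 − 27 = 5
Mode ≈ 280 + (13/(13+5)) × 20 = 280 + 14.4444 = 294.4444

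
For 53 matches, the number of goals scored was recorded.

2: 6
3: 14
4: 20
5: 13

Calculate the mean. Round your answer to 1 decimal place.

Values: 2, 3, 4, 5
Σfx = 6×2 + 14×3 + 20×4 + 13×5 = 199
n = Σf = 53
Mean = 199 / 53 = 3.7547

3.8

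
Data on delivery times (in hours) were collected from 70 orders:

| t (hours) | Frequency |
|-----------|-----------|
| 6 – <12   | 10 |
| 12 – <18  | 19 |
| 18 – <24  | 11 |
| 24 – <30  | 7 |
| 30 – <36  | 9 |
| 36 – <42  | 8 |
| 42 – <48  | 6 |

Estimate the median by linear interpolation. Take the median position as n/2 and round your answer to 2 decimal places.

21.27

Cumulative frequencies: 10, 29, 40, 47, 56, 64, 70
n = 70; position = n/2 = 35.
This falls in the class 18 – <24: L = 18, F = 29, f = 11, h = 6.
Median ≈ 18 + ((35 − 29) / 11) × 6 = 21.2727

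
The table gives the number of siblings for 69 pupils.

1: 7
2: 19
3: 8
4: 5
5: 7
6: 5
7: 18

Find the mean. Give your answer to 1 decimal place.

4.1

Values: 1, 2, 3, 4, 5, 6, 7
Σfx = 7×1 + 19×2 + 8×3 + 5×4 + 7×5 + 5×6 + 18×7 = 280
n = Σf = 69
Mean = 280 / 69 = 4.0580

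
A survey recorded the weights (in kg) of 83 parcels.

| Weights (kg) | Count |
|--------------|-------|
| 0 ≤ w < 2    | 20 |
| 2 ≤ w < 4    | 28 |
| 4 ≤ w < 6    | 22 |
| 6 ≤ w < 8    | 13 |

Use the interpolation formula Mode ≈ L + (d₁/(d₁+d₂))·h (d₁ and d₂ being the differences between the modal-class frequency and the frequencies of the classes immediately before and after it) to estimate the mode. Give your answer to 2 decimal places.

3.14

Modal class: 2 ≤ w < 4 (highest frequency 28).
d₁ = 28 − 20 = 8, d₂ = 28 − 22 = 6
Mode ≈ 2 + (8/(8+6)) × 2 = 2 + 1.1429 = 3.1429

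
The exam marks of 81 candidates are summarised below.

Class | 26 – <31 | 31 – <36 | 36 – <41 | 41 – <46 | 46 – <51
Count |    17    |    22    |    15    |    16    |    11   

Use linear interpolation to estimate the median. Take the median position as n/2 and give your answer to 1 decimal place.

Cumulative frequencies: 17, 39, 54, 70, 81
n = 81; position = n/2 = 40.5.
This falls in the class 36 – <41: L = 36, F = 39, f = 15, h = 5.
Median ≈ 36 + ((40.5 − 39) / 15) × 5 = 36.5000

36.5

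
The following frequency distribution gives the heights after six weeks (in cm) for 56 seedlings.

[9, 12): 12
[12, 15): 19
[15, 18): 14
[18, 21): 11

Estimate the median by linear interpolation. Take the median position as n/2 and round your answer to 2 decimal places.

14.53

Cumulative frequencies: 12, 31, 45, 56
n = 56; position = n/2 = 28.
This falls in the class [12, 15): L = 12, F = 12, f = 19, h = 3.
Median ≈ 12 + ((28 − 12) / 19) × 3 = 14.5263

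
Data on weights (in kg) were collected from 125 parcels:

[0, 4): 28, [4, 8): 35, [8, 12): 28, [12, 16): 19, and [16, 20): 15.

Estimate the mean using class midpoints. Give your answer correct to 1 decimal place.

Midpoints: 2, 6, 10, 14, 18
Σfm = 28×2 + 35×6 + 28×10 + 19×14 + 15×18 = 1082
n = Σf = 125
Mean = 1082 / 125 = 8.6560

8.7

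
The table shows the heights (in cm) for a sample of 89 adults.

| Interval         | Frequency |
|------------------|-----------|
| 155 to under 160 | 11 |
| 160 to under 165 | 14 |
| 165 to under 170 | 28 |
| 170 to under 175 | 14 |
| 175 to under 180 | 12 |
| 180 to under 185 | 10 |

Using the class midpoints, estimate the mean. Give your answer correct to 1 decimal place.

Midpoints: 157.5, 162.5, 167.5, 172.5, 177.5, 182.5
Σfm = 11×157.5 + 14×162.5 + 28×167.5 + 14×172.5 + 12×177.5 + 10×182.5 = 15067.5
n = Σf = 89
Mean = 15067.5 / 89 = 169.2978

169.3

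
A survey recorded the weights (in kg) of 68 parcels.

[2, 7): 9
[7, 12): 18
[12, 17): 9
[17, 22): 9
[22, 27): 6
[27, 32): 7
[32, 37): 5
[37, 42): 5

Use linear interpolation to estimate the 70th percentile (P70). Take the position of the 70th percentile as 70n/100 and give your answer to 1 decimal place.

Cumulative frequencies: 9, 27, 36, 45, 51, 58, 63, 68
n = 68; position = 70n/100 = 47.6.
This falls in the class [22, 27): L = 22, F = 45, f = 6, h = 5.
70th percentile ≈ 22 + ((47.6 − 45) / 6) × 5 = 24.1667

24.2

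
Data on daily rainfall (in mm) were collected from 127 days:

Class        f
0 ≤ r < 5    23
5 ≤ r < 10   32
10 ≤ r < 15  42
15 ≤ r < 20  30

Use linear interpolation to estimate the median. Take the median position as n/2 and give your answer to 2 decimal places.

Cumulative frequencies: 23, 55, 97, 127
n = 127; position = n/2 = 63.5.
This falls in the class 10 ≤ r < 15: L = 10, F = 55, f = 42, h = 5.
Median ≈ 10 + ((63.5 − 55) / 42) × 5 = 11.0119

11.01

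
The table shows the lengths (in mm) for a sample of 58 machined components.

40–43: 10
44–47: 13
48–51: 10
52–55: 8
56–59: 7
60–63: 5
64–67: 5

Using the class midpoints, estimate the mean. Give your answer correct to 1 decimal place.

51.2

Midpoints: 41.5, 45.5, 49.5, 53.5, 57.5, 61.5, 65.5
Σfm = 10×41.5 + 13×45.5 + 10×49.5 + 8×53.5 + 7×57.5 + 5×61.5 + 5×65.5 = 2967
n = Σf = 58
Mean = 2967 / 58 = 51.1552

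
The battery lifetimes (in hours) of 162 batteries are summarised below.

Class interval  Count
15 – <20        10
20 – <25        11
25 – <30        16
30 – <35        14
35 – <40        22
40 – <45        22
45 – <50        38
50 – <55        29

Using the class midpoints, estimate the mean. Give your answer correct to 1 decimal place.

39.5

Midpoints: 17.5, 22.5, 27.5, 32.5, 37.5, 42.5, 47.5, 52.5
Σfm = 10×17.5 + 11×22.5 + 16×27.5 + 14×32.5 + 22×37.5 + 22×42.5 + 38×47.5 + 29×52.5 = 6405
n = Σf = 162
Mean = 6405 / 162 = 39.5370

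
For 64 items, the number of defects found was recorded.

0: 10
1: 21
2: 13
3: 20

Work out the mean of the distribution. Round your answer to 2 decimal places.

1.67

Values: 0, 1, 2, 3
Σfx = 10×0 + 21×1 + 13×2 + 20×3 = 107
n = Σf = 64
Mean = 107 / 64 = 1.6719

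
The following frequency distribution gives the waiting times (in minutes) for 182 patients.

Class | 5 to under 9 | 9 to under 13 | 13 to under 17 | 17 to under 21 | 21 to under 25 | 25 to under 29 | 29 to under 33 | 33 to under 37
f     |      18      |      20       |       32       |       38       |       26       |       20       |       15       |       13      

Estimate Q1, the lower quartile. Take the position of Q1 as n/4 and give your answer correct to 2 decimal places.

Cumulative frequencies: 18, 38, 70, 108, 134, 154, 169, 182
n = 182; position = n/4 = 45.5.
This falls in the class 13 to under 17: L = 13, F = 38, f = 32, h = 4.
Lower quartile ≈ 13 + ((45.5 − 38) / 32) × 4 = 13.9375

13.94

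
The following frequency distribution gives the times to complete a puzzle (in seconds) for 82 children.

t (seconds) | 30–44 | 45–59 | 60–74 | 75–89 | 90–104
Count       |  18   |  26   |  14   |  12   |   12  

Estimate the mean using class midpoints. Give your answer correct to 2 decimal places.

62.24

Midpoints: 37, 52, 67, 82, 97
Σfm = 18×37 + 26×52 + 14×67 + 12×82 + 12×97 = 5104
n = Σf = 82
Mean = 5104 / 82 = 62.2439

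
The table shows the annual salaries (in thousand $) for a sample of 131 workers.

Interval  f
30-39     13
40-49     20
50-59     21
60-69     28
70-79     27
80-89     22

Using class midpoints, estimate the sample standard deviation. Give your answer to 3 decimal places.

15.850

Midpoints: 34.5, 44.5, 54.5, 64.5, 74.5, 84.5
n = 131, Σfm = 8159.5, mean = 62.2863
Σfm² = 540882.75
Σf(m − x̄)² = Σfm² − (Σfm)²/n = 540882.75 − 8159.5²/131 = 32658.0153
Sample variance = 32658.0153 / 130 = 251.2155
Standard deviation = √251.2155 = 15.8498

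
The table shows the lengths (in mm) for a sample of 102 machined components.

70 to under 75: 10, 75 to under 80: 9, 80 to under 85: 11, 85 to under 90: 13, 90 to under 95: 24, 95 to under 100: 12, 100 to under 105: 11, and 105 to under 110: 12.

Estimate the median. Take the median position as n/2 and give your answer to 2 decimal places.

91.67

Cumulative frequencies: 10, 19, 30, 43, 67, 79, 90, 102
n = 102; position = n/2 = 51.
This falls in the class 90 to under 95: L = 90, F = 43, f = 24, h = 5.
Median ≈ 90 + ((51 − 43) / 24) × 5 = 91.6667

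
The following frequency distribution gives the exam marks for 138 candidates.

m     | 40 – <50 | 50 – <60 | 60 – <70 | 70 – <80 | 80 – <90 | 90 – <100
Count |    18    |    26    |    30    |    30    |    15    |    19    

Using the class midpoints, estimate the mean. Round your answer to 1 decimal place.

Midpoints: 45, 55, 65, 75, 85, 95
Σfm = 18×45 + 26×55 + 30×65 + 30×75 + 15×85 + 19×95 = 9520
n = Σf = 138
Mean = 9520 / 138 = 68.9855

69.0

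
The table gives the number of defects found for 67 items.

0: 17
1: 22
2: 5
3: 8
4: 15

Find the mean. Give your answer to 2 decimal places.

1.73

Values: 0, 1, 2, 3, 4
Σfx = 17×0 + 22×1 + 5×2 + 8×3 + 15×4 = 116
n = Σf = 67
Mean = 116 / 67 = 1.7313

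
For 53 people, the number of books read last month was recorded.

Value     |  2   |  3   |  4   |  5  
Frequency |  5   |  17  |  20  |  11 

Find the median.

Cumulative frequencies: 5, 22, 42, 53
n = 53, so the median is the value in position (n+1)/2 = 27.
Position 27 falls at value 4.

4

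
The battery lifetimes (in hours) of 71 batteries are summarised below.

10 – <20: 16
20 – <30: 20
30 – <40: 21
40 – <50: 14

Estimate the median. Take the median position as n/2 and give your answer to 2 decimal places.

29.75

Cumulative frequencies: 16, 36, 57, 71
n = 71; position = n/2 = 35.5.
This falls in the class 20 – <30: L = 20, F = 16, f = 20, h = 10.
Median ≈ 20 + ((35.5 − 16) / 20) × 10 = 29.7500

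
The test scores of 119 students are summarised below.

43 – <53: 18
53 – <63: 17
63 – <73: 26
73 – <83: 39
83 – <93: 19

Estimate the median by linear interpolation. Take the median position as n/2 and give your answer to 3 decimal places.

72.423

Cumulative frequencies: 18, 35, 61, 100, 119
n = 119; position = n/2 = 59.5.
This falls in the class 63 – <73: L = 63, F = 35, f = 26, h = 10.
Median ≈ 63 + ((59.5 − 35) / 26) × 10 = 72.4231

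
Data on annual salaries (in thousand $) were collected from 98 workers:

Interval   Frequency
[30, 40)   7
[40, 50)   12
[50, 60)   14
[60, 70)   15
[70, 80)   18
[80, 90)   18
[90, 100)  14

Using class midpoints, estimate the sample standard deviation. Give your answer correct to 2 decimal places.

Midpoints: 35, 45, 55, 65, 75, 85, 95
n = 98, Σfm = 6740, mean = 68.7755
Σfm² = 496250
Σf(m − x̄)² = Σfm² − (Σfm)²/n = 496250 − 6740²/98 = 32703.0612
Sample variance = 32703.0612 / 97 = 337.1450
Standard deviation = √337.1450 = 18.3615

18.36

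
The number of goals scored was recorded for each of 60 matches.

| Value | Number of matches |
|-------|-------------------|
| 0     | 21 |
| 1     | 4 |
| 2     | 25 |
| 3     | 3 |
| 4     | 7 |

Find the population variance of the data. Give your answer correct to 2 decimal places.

Values: 0, 1, 2, 3, 4
n = 60, Σfx = 91, mean = 1.5167
Σfx² = 243
Σf(x − x̄)² = Σfx² − (Σfx)²/n = 243 − 91²/60 = 104.9833
Population variance = 104.9833 / 60 = 1.7497

1.75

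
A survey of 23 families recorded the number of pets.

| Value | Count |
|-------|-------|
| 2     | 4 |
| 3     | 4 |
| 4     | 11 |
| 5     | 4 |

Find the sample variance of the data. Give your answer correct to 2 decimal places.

0.96

Values: 2, 3, 4, 5
n = 23, Σfx = 84, mean = 3.6522
Σfx² = 328
Σf(x − x̄)² = Σfx² − (Σfx)²/n = 328 − 84²/23 = 21.2174
Sample variance = 21.2174 / 22 = 0.9644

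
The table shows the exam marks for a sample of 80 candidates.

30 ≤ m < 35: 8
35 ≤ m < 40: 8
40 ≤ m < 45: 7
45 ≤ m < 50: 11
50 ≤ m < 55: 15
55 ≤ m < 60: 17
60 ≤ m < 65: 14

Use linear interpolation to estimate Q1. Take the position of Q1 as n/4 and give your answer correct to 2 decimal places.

42.86

Cumulative frequencies: 8, 16, 23, 34, 49, 66, 80
n = 80; position = n/4 = 20.
This falls in the class 40 ≤ m < 45: L = 40, F = 16, f = 7, h = 5.
Lower quartile ≈ 40 + ((20 − 16) / 7) × 5 = 42.8571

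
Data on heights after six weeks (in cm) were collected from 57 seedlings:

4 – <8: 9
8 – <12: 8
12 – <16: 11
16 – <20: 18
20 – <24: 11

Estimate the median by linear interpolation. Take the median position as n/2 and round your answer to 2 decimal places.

Cumulative frequencies: 9, 17, 28, 46, 57
n = 57; position = n/2 = 28.5.
This falls in the class 16 – <20: L = 16, F = 28, f = 18, h = 4.
Median ≈ 16 + ((28.5 − 28) / 18) × 4 = 16.1111

16.11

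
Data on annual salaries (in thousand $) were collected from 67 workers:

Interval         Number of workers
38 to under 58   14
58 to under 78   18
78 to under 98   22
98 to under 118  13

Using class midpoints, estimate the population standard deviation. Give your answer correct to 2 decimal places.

Midpoints: 48, 68, 88, 108
n = 67, Σfm = 5236, mean = 78.1493
Σfm² = 437488
Σf(m − x̄)² = Σfm² − (Σfm)²/n = 437488 − 5236²/67 = 28298.5075
Population variance = 28298.5075 / 67 = 422.3658
Standard deviation = √422.3658 = 20.5515

20.55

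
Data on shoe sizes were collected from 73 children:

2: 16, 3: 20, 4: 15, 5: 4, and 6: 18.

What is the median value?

Cumulative frequencies: 16, 36, 51, 55, 73
n = 73, so the median is the value in position (n+1)/2 = 37.
Position 37 falls at value 4.

4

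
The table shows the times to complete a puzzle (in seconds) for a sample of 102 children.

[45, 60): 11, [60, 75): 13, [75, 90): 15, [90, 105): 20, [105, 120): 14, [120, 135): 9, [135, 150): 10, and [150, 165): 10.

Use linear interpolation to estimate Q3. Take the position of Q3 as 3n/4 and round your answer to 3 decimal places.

125.833

Cumulative frequencies: 11, 24, 39, 59, 73, 82, 92, 102
n = 102; position = 3n/4 = 76.5.
This falls in the class [120, 135): L = 120, F = 73, f = 9, h = 15.
Upper quartile ≈ 120 + ((76.5 − 73) / 9) × 15 = 125.8333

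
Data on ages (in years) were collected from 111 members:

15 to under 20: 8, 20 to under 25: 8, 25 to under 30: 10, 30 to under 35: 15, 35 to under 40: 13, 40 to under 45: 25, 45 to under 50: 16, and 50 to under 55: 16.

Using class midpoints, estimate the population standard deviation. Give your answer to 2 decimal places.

10.46

Midpoints: 17.5, 22.5, 27.5, 32.5, 37.5, 42.5, 47.5, 52.5
n = 111, Σfm = 4232.5, mean = 38.1306
Σfm² = 173543.75
Σf(m − x̄)² = Σfm² − (Σfm)²/n = 173543.75 − 4232.5²/111 = 12155.8559
Population variance = 12155.8559 / 111 = 109.5122
Standard deviation = √109.5122 = 10.4648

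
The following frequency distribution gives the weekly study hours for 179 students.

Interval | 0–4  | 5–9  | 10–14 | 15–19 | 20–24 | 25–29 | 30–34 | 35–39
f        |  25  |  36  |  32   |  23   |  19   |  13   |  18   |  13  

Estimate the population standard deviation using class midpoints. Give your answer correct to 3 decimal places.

10.816

Midpoints: 2, 7, 12, 17, 22, 27, 32, 37
n = 179, Σfm = 2903, mean = 16.2179
Σfm² = 68021
Σf(m − x̄)² = Σfm² − (Σfm)²/n = 68021 − 2903²/179 = 20940.5028
Population variance = 20940.5028 / 179 = 116.9860
Standard deviation = √116.9860 = 10.8160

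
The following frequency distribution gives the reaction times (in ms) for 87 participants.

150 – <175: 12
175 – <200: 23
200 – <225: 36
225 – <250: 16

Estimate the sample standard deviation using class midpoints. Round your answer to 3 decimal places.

Midpoints: 162.5, 187.5, 212.5, 237.5
n = 87, Σfm = 17712.5, mean = 203.5920
Σfm² = 3653593.75
Σf(m − x̄)² = Σfm² − (Σfm)²/n = 3653593.75 − 17712.5²/87 = 47471.2644
Sample variance = 47471.2644 / 86 = 551.9914
Standard deviation = √551.9914 = 23.4945

23.494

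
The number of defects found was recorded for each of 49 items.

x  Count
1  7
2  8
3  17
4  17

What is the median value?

Cumulative frequencies: 7, 15, 32, 49
n = 49, so the median is the value in position (n+1)/2 = 25.
Position 25 falls at value 3.

3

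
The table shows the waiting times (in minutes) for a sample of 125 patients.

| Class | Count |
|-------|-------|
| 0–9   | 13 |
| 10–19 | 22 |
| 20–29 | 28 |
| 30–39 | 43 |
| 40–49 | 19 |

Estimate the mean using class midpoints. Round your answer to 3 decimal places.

27.140

Midpoints: 4.5, 14.5, 24.5, 34.5, 44.5
Σfm = 13×4.5 + 22×14.5 + 28×24.5 + 43×34.5 + 19×44.5 = 3392.5
n = Σf = 125
Mean = 3392.5 / 125 = 27.1400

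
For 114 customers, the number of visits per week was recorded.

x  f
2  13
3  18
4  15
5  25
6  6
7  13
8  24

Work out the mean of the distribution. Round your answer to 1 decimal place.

Values: 2, 3, 4, 5, 6, 7, 8
Σfx = 13×2 + 18×3 + 15×4 + 25×5 + 6×6 + 13×7 + 24×8 = 584
n = Σf = 114
Mean = 584 / 114 = 5.1228

5.1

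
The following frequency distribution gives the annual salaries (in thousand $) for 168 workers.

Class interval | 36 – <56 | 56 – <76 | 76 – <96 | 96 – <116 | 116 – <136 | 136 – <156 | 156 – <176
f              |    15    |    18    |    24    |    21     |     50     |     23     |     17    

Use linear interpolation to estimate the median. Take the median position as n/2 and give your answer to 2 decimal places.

Cumulative frequencies: 15, 33, 57, 78, 128, 151, 168
n = 168; position = n/2 = 84.
This falls in the class 116 – <136: L = 116, F = 78, f = 50, h = 20.
Median ≈ 116 + ((84 − 78) / 50) × 20 = 118.4000

118.40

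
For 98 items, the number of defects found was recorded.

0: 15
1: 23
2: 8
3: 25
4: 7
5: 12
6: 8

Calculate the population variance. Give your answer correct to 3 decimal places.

3.492

Values: 0, 1, 2, 3, 4, 5, 6
n = 98, Σfx = 250, mean = 2.5510
Σfx² = 980
Σf(x − x̄)² = Σfx² − (Σfx)²/n = 980 − 250²/98 = 342.2449
Population variance = 342.2449 / 98 = 3.4923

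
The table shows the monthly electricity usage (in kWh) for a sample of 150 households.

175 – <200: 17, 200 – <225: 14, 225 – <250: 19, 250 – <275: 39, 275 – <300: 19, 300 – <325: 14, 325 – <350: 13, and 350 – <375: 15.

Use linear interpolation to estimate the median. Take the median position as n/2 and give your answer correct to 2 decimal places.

Cumulative frequencies: 17, 31, 50, 89, 108, 122, 135, 150
n = 150; position = n/2 = 75.
This falls in the class 250 – <275: L = 250, F = 50, f = 39, h = 25.
Median ≈ 250 + ((75 − 50) / 39) × 25 = 266.0256

266.03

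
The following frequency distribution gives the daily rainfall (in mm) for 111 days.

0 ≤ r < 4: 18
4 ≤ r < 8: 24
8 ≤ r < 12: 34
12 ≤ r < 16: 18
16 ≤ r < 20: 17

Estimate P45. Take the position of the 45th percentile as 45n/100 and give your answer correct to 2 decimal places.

Cumulative frequencies: 18, 42, 76, 94, 111
n = 111; position = 45n/100 = 49.95.
This falls in the class 8 ≤ r < 12: L = 8, F = 42, f = 34, h = 4.
45th percentile ≈ 8 + ((49.95 − 42) / 34) × 4 = 8.9353

8.94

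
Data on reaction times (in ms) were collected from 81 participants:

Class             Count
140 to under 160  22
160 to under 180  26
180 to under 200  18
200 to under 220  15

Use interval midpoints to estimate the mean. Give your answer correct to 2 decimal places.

176.42

Midpoints: 150, 170, 190, 210
Σfm = 22×150 + 26×170 + 18×190 + 15×210 = 14290
n = Σf = 81
Mean = 14290 / 81 = 176.4198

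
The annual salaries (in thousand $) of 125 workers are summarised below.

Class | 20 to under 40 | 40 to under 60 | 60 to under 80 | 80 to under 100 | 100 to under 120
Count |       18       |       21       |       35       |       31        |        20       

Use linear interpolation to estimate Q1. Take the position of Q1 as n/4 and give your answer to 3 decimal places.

52.619

Cumulative frequencies: 18, 39, 74, 105, 125
n = 125; position = n/4 = 31.25.
This falls in the class 40 to under 60: L = 40, F = 18, f = 21, h = 20.
Lower quartile ≈ 40 + ((31.25 − 18) / 21) × 20 = 52.6190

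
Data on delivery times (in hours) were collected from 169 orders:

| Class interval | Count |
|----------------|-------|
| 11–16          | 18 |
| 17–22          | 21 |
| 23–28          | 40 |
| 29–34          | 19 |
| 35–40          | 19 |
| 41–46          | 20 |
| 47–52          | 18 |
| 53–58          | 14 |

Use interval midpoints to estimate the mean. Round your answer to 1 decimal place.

32.7

Midpoints: 13.5, 19.5, 25.5, 31.5, 37.5, 43.5, 49.5, 55.5
Σfm = 18×13.5 + 21×19.5 + 40×25.5 + 19×31.5 + 19×37.5 + 20×43.5 + 18×49.5 + 14×55.5 = 5521.5
n = Σf = 169
Mean = 5521.5 / 169 = 32.6716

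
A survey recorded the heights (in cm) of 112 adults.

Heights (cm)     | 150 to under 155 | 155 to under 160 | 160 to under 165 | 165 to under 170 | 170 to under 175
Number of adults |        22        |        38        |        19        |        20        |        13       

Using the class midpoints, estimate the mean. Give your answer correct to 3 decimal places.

Midpoints: 152.5, 157.5, 162.5, 167.5, 172.5
Σfm = 22×152.5 + 38×157.5 + 19×162.5 + 20×167.5 + 13×172.5 = 18020
n = Σf = 112
Mean = 18020 / 112 = 160.8929

160.893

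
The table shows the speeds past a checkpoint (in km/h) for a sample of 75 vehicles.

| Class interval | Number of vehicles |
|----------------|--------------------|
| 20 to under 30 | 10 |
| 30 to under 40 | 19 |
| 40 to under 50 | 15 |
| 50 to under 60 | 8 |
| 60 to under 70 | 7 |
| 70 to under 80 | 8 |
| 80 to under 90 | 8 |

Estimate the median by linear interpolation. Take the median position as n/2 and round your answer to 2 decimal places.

45.67

Cumulative frequencies: 10, 29, 44, 52, 59, 67, 75
n = 75; position = n/2 = 37.5.
This falls in the class 40 to under 50: L = 40, F = 29, f = 15, h = 10.
Median ≈ 40 + ((37.5 − 29) / 15) × 10 = 45.6667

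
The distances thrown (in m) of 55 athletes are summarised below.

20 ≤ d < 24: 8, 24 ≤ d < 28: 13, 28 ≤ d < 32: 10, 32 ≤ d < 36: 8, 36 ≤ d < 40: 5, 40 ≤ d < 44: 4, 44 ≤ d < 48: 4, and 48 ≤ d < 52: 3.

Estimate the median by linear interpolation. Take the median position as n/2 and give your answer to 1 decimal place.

30.6

Cumulative frequencies: 8, 21, 31, 39, 44, 48, 52, 55
n = 55; position = n/2 = 27.5.
This falls in the class 28 ≤ d < 32: L = 28, F = 21, f = 10, h = 4.
Median ≈ 28 + ((27.5 − 21) / 10) × 4 = 30.6000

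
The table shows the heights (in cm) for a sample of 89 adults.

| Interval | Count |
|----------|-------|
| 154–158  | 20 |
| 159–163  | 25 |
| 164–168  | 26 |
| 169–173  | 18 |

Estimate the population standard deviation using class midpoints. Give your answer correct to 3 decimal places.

Midpoints: 156, 161, 166, 171
n = 89, Σfm = 14539, mean = 163.3596
Σfm² = 2377539
Σf(m − x̄)² = Σfm² − (Σfm)²/n = 2377539 − 14539²/89 = 2454.4944
Population variance = 2454.4944 / 89 = 27.5786
Standard deviation = √27.5786 = 5.2515

5.252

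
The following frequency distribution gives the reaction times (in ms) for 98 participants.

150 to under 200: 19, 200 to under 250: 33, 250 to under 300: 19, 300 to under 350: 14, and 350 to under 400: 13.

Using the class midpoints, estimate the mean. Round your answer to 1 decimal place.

259.2

Midpoints: 175, 225, 275, 325, 375
Σfm = 19×175 + 33×225 + 19×275 + 14×325 + 13×375 = 25400
n = Σf = 98
Mean = 25400 / 98 = 259.1837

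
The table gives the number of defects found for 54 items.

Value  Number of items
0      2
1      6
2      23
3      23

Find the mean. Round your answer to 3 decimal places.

Values: 0, 1, 2, 3
Σfx = 2×0 + 6×1 + 23×2 + 23×3 = 121
n = Σf = 54
Mean = 121 / 54 = 2.2407

2.241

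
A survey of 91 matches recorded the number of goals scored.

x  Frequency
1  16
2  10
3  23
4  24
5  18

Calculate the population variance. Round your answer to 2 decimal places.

1.83

Values: 1, 2, 3, 4, 5
n = 91, Σfx = 291, mean = 3.1978
Σfx² = 1097
Σf(x − x̄)² = Σfx² − (Σfx)²/n = 1097 − 291²/91 = 166.4396
Population variance = 166.4396 / 91 = 1.8290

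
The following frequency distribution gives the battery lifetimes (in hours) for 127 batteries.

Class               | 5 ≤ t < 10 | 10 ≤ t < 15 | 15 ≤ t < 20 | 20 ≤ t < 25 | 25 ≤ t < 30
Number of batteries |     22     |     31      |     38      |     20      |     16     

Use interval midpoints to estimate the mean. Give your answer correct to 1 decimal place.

Midpoints: 7.5, 12.5, 17.5, 22.5, 27.5
Σfm = 22×7.5 + 31×12.5 + 38×17.5 + 20×22.5 + 16×27.5 = 2107.5
n = Σf = 127
Mean = 2107.5 / 127 = 16.5945

16.6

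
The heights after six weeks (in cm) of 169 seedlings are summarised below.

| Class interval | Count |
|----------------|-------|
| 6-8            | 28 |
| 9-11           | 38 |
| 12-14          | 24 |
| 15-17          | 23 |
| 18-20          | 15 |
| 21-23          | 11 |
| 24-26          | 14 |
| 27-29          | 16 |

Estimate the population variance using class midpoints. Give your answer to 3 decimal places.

Midpoints: 7, 10, 13, 16, 19, 22, 25, 28
n = 169, Σfm = 2581, mean = 15.2722
Σfm² = 47149
Σf(m − x̄)² = Σfm² − (Σfm)²/n = 47149 − 2581²/169 = 7731.4793
Population variance = 7731.4793 / 169 = 45.7484

45.748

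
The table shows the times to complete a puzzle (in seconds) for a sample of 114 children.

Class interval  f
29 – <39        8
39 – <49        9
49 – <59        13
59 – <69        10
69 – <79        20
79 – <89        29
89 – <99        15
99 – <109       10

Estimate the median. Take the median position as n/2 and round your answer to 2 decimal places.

77.50

Cumulative frequencies: 8, 17, 30, 40, 60, 89, 104, 114
n = 114; position = n/2 = 57.
This falls in the class 69 – <79: L = 69, F = 40, f = 20, h = 10.
Median ≈ 69 + ((57 − 40) / 20) × 10 = 77.5000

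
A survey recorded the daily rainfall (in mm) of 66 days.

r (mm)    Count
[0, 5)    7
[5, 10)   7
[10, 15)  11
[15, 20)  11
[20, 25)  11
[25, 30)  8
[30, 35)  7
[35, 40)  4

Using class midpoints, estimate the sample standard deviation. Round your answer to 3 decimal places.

Midpoints: 2.5, 7.5, 12.5, 17.5, 22.5, 27.5, 32.5, 37.5
n = 66, Σfm = 1245, mean = 18.8636
Σfm² = 30162.5
Σf(m − x̄)² = Σfm² − (Σfm)²/n = 30162.5 − 1245²/66 = 6677.2727
Sample variance = 6677.2727 / 65 = 102.7273
Standard deviation = √102.7273 = 10.1354

10.135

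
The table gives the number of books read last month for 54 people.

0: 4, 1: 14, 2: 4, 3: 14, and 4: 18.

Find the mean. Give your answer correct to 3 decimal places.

2.519

Values: 0, 1, 2, 3, 4
Σfx = 4×0 + 14×1 + 4×2 + 14×3 + 18×4 = 136
n = Σf = 54
Mean = 136 / 54 = 2.5185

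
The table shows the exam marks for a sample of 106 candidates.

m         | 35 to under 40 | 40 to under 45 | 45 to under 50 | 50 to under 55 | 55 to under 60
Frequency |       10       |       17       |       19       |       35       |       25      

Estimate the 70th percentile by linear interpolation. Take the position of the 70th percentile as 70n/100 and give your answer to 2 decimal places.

Cumulative frequencies: 10, 27, 46, 81, 106
n = 106; position = 70n/100 = 74.2.
This falls in the class 50 to under 55: L = 50, F = 46, f = 35, h = 5.
70th percentile ≈ 50 + ((74.2 − 46) / 35) × 5 = 54.0286

54.03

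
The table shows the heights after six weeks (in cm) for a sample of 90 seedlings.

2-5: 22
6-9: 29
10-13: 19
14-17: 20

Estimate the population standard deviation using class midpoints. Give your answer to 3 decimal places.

Midpoints: 3.5, 7.5, 11.5, 15.5
n = 90, Σfm = 823, mean = 9.1444
Σfm² = 9218.5
Σf(m − x̄)² = Σfm² − (Σfm)²/n = 9218.5 − 823²/90 = 1692.6222
Population variance = 1692.6222 / 90 = 18.8069
Standard deviation = √18.8069 = 4.3367

4.337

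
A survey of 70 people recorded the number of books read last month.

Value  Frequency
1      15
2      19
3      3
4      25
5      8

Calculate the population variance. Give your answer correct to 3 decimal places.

1.930

Values: 1, 2, 3, 4, 5
n = 70, Σfx = 202, mean = 2.8857
Σfx² = 718
Σf(x − x̄)² = Σfx² − (Σfx)²/n = 718 − 202²/70 = 135.0857
Population variance = 135.0857 / 70 = 1.9298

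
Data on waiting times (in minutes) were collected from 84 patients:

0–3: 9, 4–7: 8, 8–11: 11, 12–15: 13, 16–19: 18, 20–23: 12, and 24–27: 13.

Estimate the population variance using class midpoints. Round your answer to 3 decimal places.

56.823

Midpoints: 1.5, 5.5, 9.5, 13.5, 17.5, 21.5, 25.5
n = 84, Σfm = 1242, mean = 14.7857
Σfm² = 23137
Σf(m − x̄)² = Σfm² − (Σfm)²/n = 23137 − 1242²/84 = 4773.1429
Population variance = 4773.1429 / 84 = 56.8231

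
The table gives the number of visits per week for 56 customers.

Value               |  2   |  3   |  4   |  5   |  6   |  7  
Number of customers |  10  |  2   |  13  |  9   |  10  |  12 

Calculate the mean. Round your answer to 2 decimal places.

4.77

Values: 2, 3, 4, 5, 6, 7
Σfx = 10×2 + 2×3 + 13×4 + 9×5 + 10×6 + 12×7 = 267
n = Σf = 56
Mean = 267 / 56 = 4.7679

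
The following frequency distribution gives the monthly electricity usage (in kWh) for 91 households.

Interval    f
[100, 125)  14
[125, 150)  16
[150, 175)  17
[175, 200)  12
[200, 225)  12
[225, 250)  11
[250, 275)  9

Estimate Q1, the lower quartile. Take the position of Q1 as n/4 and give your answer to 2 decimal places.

Cumulative frequencies: 14, 30, 47, 59, 71, 82, 91
n = 91; position = n/4 = 22.75.
This falls in the class [125, 150): L = 125, F = 14, f = 16, h = 25.
Lower quartile ≈ 125 + ((22.75 − 14) / 16) × 25 = 138.6719

138.67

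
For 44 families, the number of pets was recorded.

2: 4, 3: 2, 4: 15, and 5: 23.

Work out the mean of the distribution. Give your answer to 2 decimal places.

Values: 2, 3, 4, 5
Σfx = 4×2 + 2×3 + 15×4 + 23×5 = 189
n = Σf = 44
Mean = 189 / 44 = 4.2955

4.30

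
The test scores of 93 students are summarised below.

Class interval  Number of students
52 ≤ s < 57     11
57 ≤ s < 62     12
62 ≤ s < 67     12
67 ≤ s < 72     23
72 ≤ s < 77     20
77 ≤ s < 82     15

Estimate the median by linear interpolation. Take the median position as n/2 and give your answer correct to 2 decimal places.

69.50

Cumulative frequencies: 11, 23, 35, 58, 78, 93
n = 93; position = n/2 = 46.5.
This falls in the class 67 ≤ s < 72: L = 67, F = 35, f = 23, h = 5.
Median ≈ 67 + ((46.5 − 35) / 23) × 5 = 69.5000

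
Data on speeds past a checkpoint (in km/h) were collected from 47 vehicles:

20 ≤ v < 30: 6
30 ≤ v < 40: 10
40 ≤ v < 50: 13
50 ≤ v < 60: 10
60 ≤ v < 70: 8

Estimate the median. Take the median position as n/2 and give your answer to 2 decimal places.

Cumulative frequencies: 6, 16, 29, 39, 47
n = 47; position = n/2 = 23.5.
This falls in the class 40 ≤ v < 50: L = 40, F = 16, f = 13, h = 10.
Median ≈ 40 + ((23.5 − 16) / 13) × 10 = 45.7692

45.77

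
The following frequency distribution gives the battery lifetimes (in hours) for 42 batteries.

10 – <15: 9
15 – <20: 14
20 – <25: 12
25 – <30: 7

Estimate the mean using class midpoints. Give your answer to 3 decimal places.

Midpoints: 12.5, 17.5, 22.5, 27.5
Σfm = 9×12.5 + 14×17.5 + 12×22.5 + 7×27.5 = 820
n = Σf = 42
Mean = 820 / 42 = 19.5238

19.524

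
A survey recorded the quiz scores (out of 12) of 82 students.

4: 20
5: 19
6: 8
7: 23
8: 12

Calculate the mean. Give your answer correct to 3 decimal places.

5.854

Values: 4, 5, 6, 7, 8
Σfx = 20×4 + 19×5 + 8×6 + 23×7 + 12×8 = 480
n = Σf = 82
Mean = 480 / 82 = 5.8537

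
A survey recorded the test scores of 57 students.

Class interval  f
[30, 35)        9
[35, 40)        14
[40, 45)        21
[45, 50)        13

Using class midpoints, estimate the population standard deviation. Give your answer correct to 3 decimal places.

Midpoints: 32.5, 37.5, 42.5, 47.5
n = 57, Σfm = 2327.5, mean = 40.8333
Σfm² = 96456.25
Σf(m − x̄)² = Σfm² − (Σfm)²/n = 96456.25 − 2327.5²/57 = 1416.6667
Population variance = 1416.6667 / 57 = 24.8538
Standard deviation = √24.8538 = 4.9854

4.985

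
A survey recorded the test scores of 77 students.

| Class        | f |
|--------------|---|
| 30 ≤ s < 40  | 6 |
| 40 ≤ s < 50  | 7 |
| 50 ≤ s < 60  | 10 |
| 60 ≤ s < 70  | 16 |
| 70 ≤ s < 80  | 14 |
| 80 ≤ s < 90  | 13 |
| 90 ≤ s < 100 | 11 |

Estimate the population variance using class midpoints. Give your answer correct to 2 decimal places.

Midpoints: 35, 45, 55, 65, 75, 85, 95
n = 77, Σfm = 5315, mean = 69.0260
Σfm² = 391325
Σf(m − x̄)² = Σfm² − (Σfm)²/n = 391325 − 5315²/77 = 24451.9481
Population variance = 24451.9481 / 77 = 317.5578

317.56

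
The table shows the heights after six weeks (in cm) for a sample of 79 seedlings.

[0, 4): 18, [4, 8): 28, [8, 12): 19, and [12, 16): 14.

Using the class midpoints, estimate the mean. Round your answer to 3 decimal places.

7.468

Midpoints: 2, 6, 10, 14
Σfm = 18×2 + 28×6 + 19×10 + 14×14 = 590
n = Σf = 79
Mean = 590 / 79 = 7.4684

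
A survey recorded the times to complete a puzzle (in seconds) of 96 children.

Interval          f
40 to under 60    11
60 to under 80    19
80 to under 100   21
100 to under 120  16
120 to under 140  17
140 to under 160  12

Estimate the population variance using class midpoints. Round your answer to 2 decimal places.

Midpoints: 50, 70, 90, 110, 130, 150
n = 96, Σfm = 9540, mean = 99.3750
Σfm² = 1041600
Σf(m − x̄)² = Σfm² − (Σfm)²/n = 1041600 − 9540²/96 = 93562.5000
Population variance = 93562.5000 / 96 = 974.6094

974.61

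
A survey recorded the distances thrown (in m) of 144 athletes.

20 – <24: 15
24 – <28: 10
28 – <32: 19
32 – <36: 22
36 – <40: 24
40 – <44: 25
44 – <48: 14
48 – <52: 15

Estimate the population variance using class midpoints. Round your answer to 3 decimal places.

69.469

Midpoints: 22, 26, 30, 34, 38, 42, 46, 50
n = 144, Σfm = 5264, mean = 36.5556
Σfm² = 202432
Σf(m − x̄)² = Σfm² − (Σfm)²/n = 202432 − 5264²/144 = 10003.5556
Population variance = 10003.5556 / 144 = 69.4691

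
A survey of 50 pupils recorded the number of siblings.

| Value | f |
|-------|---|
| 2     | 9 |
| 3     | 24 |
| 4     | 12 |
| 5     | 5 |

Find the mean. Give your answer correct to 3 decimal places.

3.260

Values: 2, 3, 4, 5
Σfx = 9×2 + 24×3 + 12×4 + 5×5 = 163
n = Σf = 50
Mean = 163 / 50 = 3.2600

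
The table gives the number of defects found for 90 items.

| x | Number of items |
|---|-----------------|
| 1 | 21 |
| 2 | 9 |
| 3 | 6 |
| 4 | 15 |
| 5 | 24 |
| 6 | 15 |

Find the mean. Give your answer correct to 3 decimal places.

3.633

Values: 1, 2, 3, 4, 5, 6
Σfx = 21×1 + 9×2 + 6×3 + 15×4 + 24×5 + 15×6 = 327
n = Σf = 90
Mean = 327 / 90 = 3.6333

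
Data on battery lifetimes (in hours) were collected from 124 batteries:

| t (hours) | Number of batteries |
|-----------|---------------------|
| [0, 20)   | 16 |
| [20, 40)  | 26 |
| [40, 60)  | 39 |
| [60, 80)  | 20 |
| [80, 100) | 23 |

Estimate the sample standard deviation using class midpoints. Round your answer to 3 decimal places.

Midpoints: 10, 30, 50, 70, 90
n = 124, Σfm = 6360, mean = 51.2903
Σfm² = 406800
Σf(m − x̄)² = Σfm² − (Σfm)²/n = 406800 − 6360²/124 = 80593.5484
Sample variance = 80593.5484 / 123 = 655.2321
Standard deviation = √655.2321 = 25.5975

25.598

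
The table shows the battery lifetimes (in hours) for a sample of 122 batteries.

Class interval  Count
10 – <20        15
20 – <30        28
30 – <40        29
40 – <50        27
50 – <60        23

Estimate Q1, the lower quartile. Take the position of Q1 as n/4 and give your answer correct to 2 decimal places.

Cumulative frequencies: 15, 43, 72, 99, 122
n = 122; position = n/4 = 30.5.
This falls in the class 20 – <30: L = 20, F = 15, f = 28, h = 10.
Lower quartile ≈ 20 + ((30.5 − 15) / 28) × 10 = 25.5357

25.54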